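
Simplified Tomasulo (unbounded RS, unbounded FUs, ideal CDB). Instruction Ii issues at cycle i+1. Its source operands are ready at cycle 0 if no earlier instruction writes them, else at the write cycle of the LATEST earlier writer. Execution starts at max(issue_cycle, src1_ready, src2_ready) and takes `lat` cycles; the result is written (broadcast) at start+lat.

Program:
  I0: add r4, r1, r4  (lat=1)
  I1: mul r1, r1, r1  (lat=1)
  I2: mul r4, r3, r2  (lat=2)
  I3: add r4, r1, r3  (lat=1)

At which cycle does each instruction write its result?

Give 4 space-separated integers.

Answer: 2 3 5 5

Derivation:
I0 add r4: issue@1 deps=(None,None) exec_start@1 write@2
I1 mul r1: issue@2 deps=(None,None) exec_start@2 write@3
I2 mul r4: issue@3 deps=(None,None) exec_start@3 write@5
I3 add r4: issue@4 deps=(1,None) exec_start@4 write@5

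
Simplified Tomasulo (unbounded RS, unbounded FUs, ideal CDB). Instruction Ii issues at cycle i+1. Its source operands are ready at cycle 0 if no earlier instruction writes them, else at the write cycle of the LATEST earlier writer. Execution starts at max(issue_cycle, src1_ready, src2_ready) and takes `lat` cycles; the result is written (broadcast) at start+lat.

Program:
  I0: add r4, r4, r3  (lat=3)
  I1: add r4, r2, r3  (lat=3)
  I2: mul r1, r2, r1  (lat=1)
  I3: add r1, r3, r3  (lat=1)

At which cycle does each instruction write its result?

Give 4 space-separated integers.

Answer: 4 5 4 5

Derivation:
I0 add r4: issue@1 deps=(None,None) exec_start@1 write@4
I1 add r4: issue@2 deps=(None,None) exec_start@2 write@5
I2 mul r1: issue@3 deps=(None,None) exec_start@3 write@4
I3 add r1: issue@4 deps=(None,None) exec_start@4 write@5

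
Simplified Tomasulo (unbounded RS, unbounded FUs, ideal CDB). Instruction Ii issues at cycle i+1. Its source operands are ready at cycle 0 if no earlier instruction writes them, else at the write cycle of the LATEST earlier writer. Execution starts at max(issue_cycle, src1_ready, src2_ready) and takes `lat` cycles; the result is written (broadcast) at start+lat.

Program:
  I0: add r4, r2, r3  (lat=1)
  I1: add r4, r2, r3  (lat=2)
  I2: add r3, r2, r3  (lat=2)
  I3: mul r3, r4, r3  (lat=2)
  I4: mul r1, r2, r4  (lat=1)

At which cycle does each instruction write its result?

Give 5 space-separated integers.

Answer: 2 4 5 7 6

Derivation:
I0 add r4: issue@1 deps=(None,None) exec_start@1 write@2
I1 add r4: issue@2 deps=(None,None) exec_start@2 write@4
I2 add r3: issue@3 deps=(None,None) exec_start@3 write@5
I3 mul r3: issue@4 deps=(1,2) exec_start@5 write@7
I4 mul r1: issue@5 deps=(None,1) exec_start@5 write@6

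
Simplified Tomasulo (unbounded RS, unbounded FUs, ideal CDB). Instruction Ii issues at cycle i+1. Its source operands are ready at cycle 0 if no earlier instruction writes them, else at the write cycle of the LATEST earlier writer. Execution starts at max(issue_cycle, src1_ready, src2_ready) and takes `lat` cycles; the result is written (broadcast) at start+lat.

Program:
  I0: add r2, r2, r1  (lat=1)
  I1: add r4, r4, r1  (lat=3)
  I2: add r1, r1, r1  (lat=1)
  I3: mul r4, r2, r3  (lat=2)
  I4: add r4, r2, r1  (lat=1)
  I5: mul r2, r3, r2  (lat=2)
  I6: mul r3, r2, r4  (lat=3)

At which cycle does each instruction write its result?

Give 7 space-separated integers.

I0 add r2: issue@1 deps=(None,None) exec_start@1 write@2
I1 add r4: issue@2 deps=(None,None) exec_start@2 write@5
I2 add r1: issue@3 deps=(None,None) exec_start@3 write@4
I3 mul r4: issue@4 deps=(0,None) exec_start@4 write@6
I4 add r4: issue@5 deps=(0,2) exec_start@5 write@6
I5 mul r2: issue@6 deps=(None,0) exec_start@6 write@8
I6 mul r3: issue@7 deps=(5,4) exec_start@8 write@11

Answer: 2 5 4 6 6 8 11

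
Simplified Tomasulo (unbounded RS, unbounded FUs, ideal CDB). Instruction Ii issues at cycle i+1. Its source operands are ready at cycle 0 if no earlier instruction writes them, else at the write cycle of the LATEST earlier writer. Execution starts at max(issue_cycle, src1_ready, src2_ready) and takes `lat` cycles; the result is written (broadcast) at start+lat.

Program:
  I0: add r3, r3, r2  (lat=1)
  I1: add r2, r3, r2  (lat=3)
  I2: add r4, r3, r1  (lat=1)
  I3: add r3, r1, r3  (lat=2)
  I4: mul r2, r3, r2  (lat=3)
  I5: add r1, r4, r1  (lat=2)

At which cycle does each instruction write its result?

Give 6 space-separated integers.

I0 add r3: issue@1 deps=(None,None) exec_start@1 write@2
I1 add r2: issue@2 deps=(0,None) exec_start@2 write@5
I2 add r4: issue@3 deps=(0,None) exec_start@3 write@4
I3 add r3: issue@4 deps=(None,0) exec_start@4 write@6
I4 mul r2: issue@5 deps=(3,1) exec_start@6 write@9
I5 add r1: issue@6 deps=(2,None) exec_start@6 write@8

Answer: 2 5 4 6 9 8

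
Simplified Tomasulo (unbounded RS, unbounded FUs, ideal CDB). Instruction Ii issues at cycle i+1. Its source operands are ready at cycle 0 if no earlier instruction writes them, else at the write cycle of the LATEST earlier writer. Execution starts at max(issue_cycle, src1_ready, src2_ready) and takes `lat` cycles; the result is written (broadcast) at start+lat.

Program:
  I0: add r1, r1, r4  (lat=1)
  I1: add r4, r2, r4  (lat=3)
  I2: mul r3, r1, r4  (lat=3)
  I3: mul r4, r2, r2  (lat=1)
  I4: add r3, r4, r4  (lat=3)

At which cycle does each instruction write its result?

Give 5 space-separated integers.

Answer: 2 5 8 5 8

Derivation:
I0 add r1: issue@1 deps=(None,None) exec_start@1 write@2
I1 add r4: issue@2 deps=(None,None) exec_start@2 write@5
I2 mul r3: issue@3 deps=(0,1) exec_start@5 write@8
I3 mul r4: issue@4 deps=(None,None) exec_start@4 write@5
I4 add r3: issue@5 deps=(3,3) exec_start@5 write@8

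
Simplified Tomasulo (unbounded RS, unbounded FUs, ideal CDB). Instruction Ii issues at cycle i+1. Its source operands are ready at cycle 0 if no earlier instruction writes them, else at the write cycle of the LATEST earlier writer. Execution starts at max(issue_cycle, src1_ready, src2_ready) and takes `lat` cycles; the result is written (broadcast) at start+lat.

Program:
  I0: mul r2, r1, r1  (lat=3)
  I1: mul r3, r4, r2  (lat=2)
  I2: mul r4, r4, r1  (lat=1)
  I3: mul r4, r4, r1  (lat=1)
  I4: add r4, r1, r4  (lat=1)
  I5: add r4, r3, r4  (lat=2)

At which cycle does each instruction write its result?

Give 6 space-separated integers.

Answer: 4 6 4 5 6 8

Derivation:
I0 mul r2: issue@1 deps=(None,None) exec_start@1 write@4
I1 mul r3: issue@2 deps=(None,0) exec_start@4 write@6
I2 mul r4: issue@3 deps=(None,None) exec_start@3 write@4
I3 mul r4: issue@4 deps=(2,None) exec_start@4 write@5
I4 add r4: issue@5 deps=(None,3) exec_start@5 write@6
I5 add r4: issue@6 deps=(1,4) exec_start@6 write@8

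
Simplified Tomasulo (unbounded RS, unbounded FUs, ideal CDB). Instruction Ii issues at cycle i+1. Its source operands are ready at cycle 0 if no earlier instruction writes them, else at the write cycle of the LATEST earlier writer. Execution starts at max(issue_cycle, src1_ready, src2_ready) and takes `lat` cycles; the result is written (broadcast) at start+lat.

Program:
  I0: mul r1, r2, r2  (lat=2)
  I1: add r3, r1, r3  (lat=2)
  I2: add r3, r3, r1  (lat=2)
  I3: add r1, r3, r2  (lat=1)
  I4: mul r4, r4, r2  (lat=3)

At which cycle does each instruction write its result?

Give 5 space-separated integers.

Answer: 3 5 7 8 8

Derivation:
I0 mul r1: issue@1 deps=(None,None) exec_start@1 write@3
I1 add r3: issue@2 deps=(0,None) exec_start@3 write@5
I2 add r3: issue@3 deps=(1,0) exec_start@5 write@7
I3 add r1: issue@4 deps=(2,None) exec_start@7 write@8
I4 mul r4: issue@5 deps=(None,None) exec_start@5 write@8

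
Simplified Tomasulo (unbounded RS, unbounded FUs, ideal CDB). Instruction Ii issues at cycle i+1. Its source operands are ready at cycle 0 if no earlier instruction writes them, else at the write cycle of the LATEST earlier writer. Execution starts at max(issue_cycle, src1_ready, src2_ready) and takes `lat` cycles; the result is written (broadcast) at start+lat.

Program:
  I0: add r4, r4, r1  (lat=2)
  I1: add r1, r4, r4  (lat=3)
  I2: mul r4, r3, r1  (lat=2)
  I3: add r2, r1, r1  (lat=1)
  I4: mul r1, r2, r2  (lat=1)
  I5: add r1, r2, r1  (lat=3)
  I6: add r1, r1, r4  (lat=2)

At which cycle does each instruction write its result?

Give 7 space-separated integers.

I0 add r4: issue@1 deps=(None,None) exec_start@1 write@3
I1 add r1: issue@2 deps=(0,0) exec_start@3 write@6
I2 mul r4: issue@3 deps=(None,1) exec_start@6 write@8
I3 add r2: issue@4 deps=(1,1) exec_start@6 write@7
I4 mul r1: issue@5 deps=(3,3) exec_start@7 write@8
I5 add r1: issue@6 deps=(3,4) exec_start@8 write@11
I6 add r1: issue@7 deps=(5,2) exec_start@11 write@13

Answer: 3 6 8 7 8 11 13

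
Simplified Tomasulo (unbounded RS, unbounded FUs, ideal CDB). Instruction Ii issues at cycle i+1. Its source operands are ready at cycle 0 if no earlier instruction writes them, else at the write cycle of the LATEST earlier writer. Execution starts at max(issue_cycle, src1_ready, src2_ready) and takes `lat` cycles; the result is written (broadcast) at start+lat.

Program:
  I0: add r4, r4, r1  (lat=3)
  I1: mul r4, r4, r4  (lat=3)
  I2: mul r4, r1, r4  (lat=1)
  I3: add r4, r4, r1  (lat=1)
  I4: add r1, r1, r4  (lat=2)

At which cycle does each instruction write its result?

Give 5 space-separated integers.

Answer: 4 7 8 9 11

Derivation:
I0 add r4: issue@1 deps=(None,None) exec_start@1 write@4
I1 mul r4: issue@2 deps=(0,0) exec_start@4 write@7
I2 mul r4: issue@3 deps=(None,1) exec_start@7 write@8
I3 add r4: issue@4 deps=(2,None) exec_start@8 write@9
I4 add r1: issue@5 deps=(None,3) exec_start@9 write@11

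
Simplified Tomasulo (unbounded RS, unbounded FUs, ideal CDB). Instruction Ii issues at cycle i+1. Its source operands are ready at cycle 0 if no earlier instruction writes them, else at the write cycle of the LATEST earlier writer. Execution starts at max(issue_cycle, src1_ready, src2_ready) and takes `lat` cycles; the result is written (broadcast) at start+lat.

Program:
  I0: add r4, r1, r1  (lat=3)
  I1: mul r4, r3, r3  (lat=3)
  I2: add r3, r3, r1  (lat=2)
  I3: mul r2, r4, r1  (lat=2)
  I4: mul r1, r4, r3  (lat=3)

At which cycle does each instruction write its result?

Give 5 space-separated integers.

I0 add r4: issue@1 deps=(None,None) exec_start@1 write@4
I1 mul r4: issue@2 deps=(None,None) exec_start@2 write@5
I2 add r3: issue@3 deps=(None,None) exec_start@3 write@5
I3 mul r2: issue@4 deps=(1,None) exec_start@5 write@7
I4 mul r1: issue@5 deps=(1,2) exec_start@5 write@8

Answer: 4 5 5 7 8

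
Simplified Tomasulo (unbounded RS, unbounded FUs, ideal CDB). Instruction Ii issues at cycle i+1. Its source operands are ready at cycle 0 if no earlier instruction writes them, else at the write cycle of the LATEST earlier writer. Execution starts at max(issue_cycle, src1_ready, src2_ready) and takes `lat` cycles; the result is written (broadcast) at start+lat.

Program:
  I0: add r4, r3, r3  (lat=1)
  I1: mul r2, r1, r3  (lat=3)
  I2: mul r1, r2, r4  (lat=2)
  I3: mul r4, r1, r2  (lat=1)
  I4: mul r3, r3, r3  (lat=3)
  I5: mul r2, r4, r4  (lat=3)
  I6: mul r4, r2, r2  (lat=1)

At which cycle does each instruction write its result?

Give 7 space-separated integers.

I0 add r4: issue@1 deps=(None,None) exec_start@1 write@2
I1 mul r2: issue@2 deps=(None,None) exec_start@2 write@5
I2 mul r1: issue@3 deps=(1,0) exec_start@5 write@7
I3 mul r4: issue@4 deps=(2,1) exec_start@7 write@8
I4 mul r3: issue@5 deps=(None,None) exec_start@5 write@8
I5 mul r2: issue@6 deps=(3,3) exec_start@8 write@11
I6 mul r4: issue@7 deps=(5,5) exec_start@11 write@12

Answer: 2 5 7 8 8 11 12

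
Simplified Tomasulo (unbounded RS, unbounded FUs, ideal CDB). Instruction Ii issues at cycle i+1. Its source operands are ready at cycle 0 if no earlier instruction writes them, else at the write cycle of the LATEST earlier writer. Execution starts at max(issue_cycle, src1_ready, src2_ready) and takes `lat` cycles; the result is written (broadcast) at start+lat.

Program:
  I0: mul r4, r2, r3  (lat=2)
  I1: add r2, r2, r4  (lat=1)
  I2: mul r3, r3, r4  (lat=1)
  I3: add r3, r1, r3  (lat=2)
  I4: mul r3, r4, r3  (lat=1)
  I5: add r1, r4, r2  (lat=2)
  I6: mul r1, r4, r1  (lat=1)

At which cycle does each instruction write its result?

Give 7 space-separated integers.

Answer: 3 4 4 6 7 8 9

Derivation:
I0 mul r4: issue@1 deps=(None,None) exec_start@1 write@3
I1 add r2: issue@2 deps=(None,0) exec_start@3 write@4
I2 mul r3: issue@3 deps=(None,0) exec_start@3 write@4
I3 add r3: issue@4 deps=(None,2) exec_start@4 write@6
I4 mul r3: issue@5 deps=(0,3) exec_start@6 write@7
I5 add r1: issue@6 deps=(0,1) exec_start@6 write@8
I6 mul r1: issue@7 deps=(0,5) exec_start@8 write@9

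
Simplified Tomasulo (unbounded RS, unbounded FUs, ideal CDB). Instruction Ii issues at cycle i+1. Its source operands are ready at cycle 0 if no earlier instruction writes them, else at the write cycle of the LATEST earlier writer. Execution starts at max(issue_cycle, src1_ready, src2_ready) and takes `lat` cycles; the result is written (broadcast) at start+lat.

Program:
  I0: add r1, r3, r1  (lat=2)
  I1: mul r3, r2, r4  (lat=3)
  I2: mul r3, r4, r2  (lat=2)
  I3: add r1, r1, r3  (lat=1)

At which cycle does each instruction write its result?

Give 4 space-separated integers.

Answer: 3 5 5 6

Derivation:
I0 add r1: issue@1 deps=(None,None) exec_start@1 write@3
I1 mul r3: issue@2 deps=(None,None) exec_start@2 write@5
I2 mul r3: issue@3 deps=(None,None) exec_start@3 write@5
I3 add r1: issue@4 deps=(0,2) exec_start@5 write@6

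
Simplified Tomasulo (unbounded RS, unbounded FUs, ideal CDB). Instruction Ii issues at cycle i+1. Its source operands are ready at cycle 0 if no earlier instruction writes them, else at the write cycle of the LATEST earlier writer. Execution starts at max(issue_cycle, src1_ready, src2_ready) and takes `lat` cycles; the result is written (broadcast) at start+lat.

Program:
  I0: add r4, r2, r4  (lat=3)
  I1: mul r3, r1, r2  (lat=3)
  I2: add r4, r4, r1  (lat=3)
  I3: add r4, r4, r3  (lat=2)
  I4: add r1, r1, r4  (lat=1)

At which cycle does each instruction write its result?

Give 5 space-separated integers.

I0 add r4: issue@1 deps=(None,None) exec_start@1 write@4
I1 mul r3: issue@2 deps=(None,None) exec_start@2 write@5
I2 add r4: issue@3 deps=(0,None) exec_start@4 write@7
I3 add r4: issue@4 deps=(2,1) exec_start@7 write@9
I4 add r1: issue@5 deps=(None,3) exec_start@9 write@10

Answer: 4 5 7 9 10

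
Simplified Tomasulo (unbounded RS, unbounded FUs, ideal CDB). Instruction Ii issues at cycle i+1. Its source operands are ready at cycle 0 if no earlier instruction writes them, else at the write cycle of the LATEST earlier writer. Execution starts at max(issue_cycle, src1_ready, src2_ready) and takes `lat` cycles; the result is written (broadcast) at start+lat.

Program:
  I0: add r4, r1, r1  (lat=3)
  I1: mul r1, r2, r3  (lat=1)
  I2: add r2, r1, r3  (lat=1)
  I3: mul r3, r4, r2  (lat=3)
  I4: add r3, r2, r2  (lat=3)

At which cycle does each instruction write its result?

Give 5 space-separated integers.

Answer: 4 3 4 7 8

Derivation:
I0 add r4: issue@1 deps=(None,None) exec_start@1 write@4
I1 mul r1: issue@2 deps=(None,None) exec_start@2 write@3
I2 add r2: issue@3 deps=(1,None) exec_start@3 write@4
I3 mul r3: issue@4 deps=(0,2) exec_start@4 write@7
I4 add r3: issue@5 deps=(2,2) exec_start@5 write@8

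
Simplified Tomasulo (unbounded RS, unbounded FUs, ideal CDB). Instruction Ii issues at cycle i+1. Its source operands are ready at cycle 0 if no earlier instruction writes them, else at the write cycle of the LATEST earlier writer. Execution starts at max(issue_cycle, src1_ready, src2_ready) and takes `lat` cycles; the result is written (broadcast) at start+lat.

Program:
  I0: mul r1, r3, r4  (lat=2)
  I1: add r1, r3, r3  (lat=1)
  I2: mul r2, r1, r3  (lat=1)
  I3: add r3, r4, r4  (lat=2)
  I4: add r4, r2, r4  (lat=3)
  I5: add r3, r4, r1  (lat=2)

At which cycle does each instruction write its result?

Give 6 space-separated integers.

I0 mul r1: issue@1 deps=(None,None) exec_start@1 write@3
I1 add r1: issue@2 deps=(None,None) exec_start@2 write@3
I2 mul r2: issue@3 deps=(1,None) exec_start@3 write@4
I3 add r3: issue@4 deps=(None,None) exec_start@4 write@6
I4 add r4: issue@5 deps=(2,None) exec_start@5 write@8
I5 add r3: issue@6 deps=(4,1) exec_start@8 write@10

Answer: 3 3 4 6 8 10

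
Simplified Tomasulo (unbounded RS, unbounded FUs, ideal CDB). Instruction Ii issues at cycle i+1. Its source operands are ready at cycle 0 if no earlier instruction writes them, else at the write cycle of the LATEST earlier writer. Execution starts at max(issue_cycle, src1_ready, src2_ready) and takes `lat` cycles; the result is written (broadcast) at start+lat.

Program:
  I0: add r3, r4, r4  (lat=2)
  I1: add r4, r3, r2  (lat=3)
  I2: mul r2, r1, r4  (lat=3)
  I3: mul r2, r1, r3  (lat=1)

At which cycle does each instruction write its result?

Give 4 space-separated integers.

I0 add r3: issue@1 deps=(None,None) exec_start@1 write@3
I1 add r4: issue@2 deps=(0,None) exec_start@3 write@6
I2 mul r2: issue@3 deps=(None,1) exec_start@6 write@9
I3 mul r2: issue@4 deps=(None,0) exec_start@4 write@5

Answer: 3 6 9 5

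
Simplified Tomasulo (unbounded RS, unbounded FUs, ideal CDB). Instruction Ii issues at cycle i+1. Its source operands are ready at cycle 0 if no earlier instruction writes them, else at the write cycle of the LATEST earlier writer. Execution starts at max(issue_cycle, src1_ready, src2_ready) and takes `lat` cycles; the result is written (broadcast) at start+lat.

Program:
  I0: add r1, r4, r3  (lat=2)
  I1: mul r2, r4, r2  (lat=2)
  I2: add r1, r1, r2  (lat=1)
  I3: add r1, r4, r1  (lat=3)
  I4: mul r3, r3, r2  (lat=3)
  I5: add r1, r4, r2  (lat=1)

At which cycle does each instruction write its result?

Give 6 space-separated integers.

Answer: 3 4 5 8 8 7

Derivation:
I0 add r1: issue@1 deps=(None,None) exec_start@1 write@3
I1 mul r2: issue@2 deps=(None,None) exec_start@2 write@4
I2 add r1: issue@3 deps=(0,1) exec_start@4 write@5
I3 add r1: issue@4 deps=(None,2) exec_start@5 write@8
I4 mul r3: issue@5 deps=(None,1) exec_start@5 write@8
I5 add r1: issue@6 deps=(None,1) exec_start@6 write@7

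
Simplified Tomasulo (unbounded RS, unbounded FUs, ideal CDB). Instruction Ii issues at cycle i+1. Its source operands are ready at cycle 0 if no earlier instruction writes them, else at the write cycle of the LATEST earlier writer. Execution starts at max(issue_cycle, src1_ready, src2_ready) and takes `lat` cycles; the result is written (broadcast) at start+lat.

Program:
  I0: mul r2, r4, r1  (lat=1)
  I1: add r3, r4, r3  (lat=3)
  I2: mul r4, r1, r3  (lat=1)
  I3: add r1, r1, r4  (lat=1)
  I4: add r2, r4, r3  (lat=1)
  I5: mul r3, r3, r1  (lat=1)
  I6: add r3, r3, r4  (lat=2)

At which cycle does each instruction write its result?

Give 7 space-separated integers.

Answer: 2 5 6 7 7 8 10

Derivation:
I0 mul r2: issue@1 deps=(None,None) exec_start@1 write@2
I1 add r3: issue@2 deps=(None,None) exec_start@2 write@5
I2 mul r4: issue@3 deps=(None,1) exec_start@5 write@6
I3 add r1: issue@4 deps=(None,2) exec_start@6 write@7
I4 add r2: issue@5 deps=(2,1) exec_start@6 write@7
I5 mul r3: issue@6 deps=(1,3) exec_start@7 write@8
I6 add r3: issue@7 deps=(5,2) exec_start@8 write@10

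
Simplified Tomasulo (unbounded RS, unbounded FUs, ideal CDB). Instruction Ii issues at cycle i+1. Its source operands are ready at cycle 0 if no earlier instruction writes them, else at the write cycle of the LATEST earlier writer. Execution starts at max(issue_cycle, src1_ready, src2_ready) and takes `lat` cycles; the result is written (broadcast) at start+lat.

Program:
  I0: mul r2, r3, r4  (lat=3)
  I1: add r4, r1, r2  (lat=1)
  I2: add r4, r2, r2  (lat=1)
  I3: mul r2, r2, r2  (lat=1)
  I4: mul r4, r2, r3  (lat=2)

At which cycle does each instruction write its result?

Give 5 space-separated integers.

I0 mul r2: issue@1 deps=(None,None) exec_start@1 write@4
I1 add r4: issue@2 deps=(None,0) exec_start@4 write@5
I2 add r4: issue@3 deps=(0,0) exec_start@4 write@5
I3 mul r2: issue@4 deps=(0,0) exec_start@4 write@5
I4 mul r4: issue@5 deps=(3,None) exec_start@5 write@7

Answer: 4 5 5 5 7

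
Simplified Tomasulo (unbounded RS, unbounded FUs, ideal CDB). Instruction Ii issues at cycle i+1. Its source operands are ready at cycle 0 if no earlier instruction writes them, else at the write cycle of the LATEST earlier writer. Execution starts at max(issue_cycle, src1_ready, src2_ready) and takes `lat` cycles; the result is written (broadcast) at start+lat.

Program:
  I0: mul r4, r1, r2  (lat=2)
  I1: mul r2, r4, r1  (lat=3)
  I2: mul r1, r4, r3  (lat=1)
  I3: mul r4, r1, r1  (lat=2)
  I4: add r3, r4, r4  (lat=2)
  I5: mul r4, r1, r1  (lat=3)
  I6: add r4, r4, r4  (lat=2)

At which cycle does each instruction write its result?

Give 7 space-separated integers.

I0 mul r4: issue@1 deps=(None,None) exec_start@1 write@3
I1 mul r2: issue@2 deps=(0,None) exec_start@3 write@6
I2 mul r1: issue@3 deps=(0,None) exec_start@3 write@4
I3 mul r4: issue@4 deps=(2,2) exec_start@4 write@6
I4 add r3: issue@5 deps=(3,3) exec_start@6 write@8
I5 mul r4: issue@6 deps=(2,2) exec_start@6 write@9
I6 add r4: issue@7 deps=(5,5) exec_start@9 write@11

Answer: 3 6 4 6 8 9 11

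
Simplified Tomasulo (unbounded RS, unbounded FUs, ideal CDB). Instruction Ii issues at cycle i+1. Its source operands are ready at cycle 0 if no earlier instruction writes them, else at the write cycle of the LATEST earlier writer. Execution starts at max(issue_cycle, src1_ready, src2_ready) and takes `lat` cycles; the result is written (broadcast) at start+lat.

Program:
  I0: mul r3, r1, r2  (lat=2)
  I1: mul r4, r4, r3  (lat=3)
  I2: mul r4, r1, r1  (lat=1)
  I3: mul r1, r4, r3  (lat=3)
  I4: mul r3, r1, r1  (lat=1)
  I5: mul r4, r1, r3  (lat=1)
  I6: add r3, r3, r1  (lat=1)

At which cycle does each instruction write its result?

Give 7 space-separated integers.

I0 mul r3: issue@1 deps=(None,None) exec_start@1 write@3
I1 mul r4: issue@2 deps=(None,0) exec_start@3 write@6
I2 mul r4: issue@3 deps=(None,None) exec_start@3 write@4
I3 mul r1: issue@4 deps=(2,0) exec_start@4 write@7
I4 mul r3: issue@5 deps=(3,3) exec_start@7 write@8
I5 mul r4: issue@6 deps=(3,4) exec_start@8 write@9
I6 add r3: issue@7 deps=(4,3) exec_start@8 write@9

Answer: 3 6 4 7 8 9 9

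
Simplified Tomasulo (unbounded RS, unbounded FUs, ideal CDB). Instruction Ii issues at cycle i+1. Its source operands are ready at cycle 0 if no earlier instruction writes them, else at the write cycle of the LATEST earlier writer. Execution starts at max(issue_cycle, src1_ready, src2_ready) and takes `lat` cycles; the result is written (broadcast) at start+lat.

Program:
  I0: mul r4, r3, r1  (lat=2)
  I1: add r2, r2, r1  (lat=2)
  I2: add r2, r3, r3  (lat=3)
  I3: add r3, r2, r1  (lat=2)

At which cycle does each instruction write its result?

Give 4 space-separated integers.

I0 mul r4: issue@1 deps=(None,None) exec_start@1 write@3
I1 add r2: issue@2 deps=(None,None) exec_start@2 write@4
I2 add r2: issue@3 deps=(None,None) exec_start@3 write@6
I3 add r3: issue@4 deps=(2,None) exec_start@6 write@8

Answer: 3 4 6 8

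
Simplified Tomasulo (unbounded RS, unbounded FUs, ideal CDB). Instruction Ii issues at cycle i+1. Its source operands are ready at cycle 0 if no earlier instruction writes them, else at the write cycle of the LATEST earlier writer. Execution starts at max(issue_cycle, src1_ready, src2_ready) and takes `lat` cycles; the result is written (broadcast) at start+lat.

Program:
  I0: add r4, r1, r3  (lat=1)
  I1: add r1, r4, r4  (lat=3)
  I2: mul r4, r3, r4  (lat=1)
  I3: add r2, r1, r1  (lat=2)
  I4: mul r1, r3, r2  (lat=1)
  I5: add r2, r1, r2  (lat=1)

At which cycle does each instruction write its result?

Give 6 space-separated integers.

I0 add r4: issue@1 deps=(None,None) exec_start@1 write@2
I1 add r1: issue@2 deps=(0,0) exec_start@2 write@5
I2 mul r4: issue@3 deps=(None,0) exec_start@3 write@4
I3 add r2: issue@4 deps=(1,1) exec_start@5 write@7
I4 mul r1: issue@5 deps=(None,3) exec_start@7 write@8
I5 add r2: issue@6 deps=(4,3) exec_start@8 write@9

Answer: 2 5 4 7 8 9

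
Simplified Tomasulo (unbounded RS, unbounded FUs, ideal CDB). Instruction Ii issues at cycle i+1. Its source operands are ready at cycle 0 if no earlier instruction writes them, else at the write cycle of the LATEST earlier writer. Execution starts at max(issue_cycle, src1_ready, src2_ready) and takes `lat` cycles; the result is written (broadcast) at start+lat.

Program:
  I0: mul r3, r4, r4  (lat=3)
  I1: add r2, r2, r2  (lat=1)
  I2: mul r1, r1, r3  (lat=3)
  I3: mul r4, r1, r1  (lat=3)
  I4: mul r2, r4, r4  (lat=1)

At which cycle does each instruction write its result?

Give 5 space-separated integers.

I0 mul r3: issue@1 deps=(None,None) exec_start@1 write@4
I1 add r2: issue@2 deps=(None,None) exec_start@2 write@3
I2 mul r1: issue@3 deps=(None,0) exec_start@4 write@7
I3 mul r4: issue@4 deps=(2,2) exec_start@7 write@10
I4 mul r2: issue@5 deps=(3,3) exec_start@10 write@11

Answer: 4 3 7 10 11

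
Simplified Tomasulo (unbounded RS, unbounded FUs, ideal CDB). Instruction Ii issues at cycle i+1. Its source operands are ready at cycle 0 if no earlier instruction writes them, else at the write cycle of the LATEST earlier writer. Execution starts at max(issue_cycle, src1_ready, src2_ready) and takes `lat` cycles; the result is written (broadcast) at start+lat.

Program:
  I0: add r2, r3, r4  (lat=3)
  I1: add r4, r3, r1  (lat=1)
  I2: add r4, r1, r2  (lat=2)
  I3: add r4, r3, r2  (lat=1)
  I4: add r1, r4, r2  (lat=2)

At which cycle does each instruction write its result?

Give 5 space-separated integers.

I0 add r2: issue@1 deps=(None,None) exec_start@1 write@4
I1 add r4: issue@2 deps=(None,None) exec_start@2 write@3
I2 add r4: issue@3 deps=(None,0) exec_start@4 write@6
I3 add r4: issue@4 deps=(None,0) exec_start@4 write@5
I4 add r1: issue@5 deps=(3,0) exec_start@5 write@7

Answer: 4 3 6 5 7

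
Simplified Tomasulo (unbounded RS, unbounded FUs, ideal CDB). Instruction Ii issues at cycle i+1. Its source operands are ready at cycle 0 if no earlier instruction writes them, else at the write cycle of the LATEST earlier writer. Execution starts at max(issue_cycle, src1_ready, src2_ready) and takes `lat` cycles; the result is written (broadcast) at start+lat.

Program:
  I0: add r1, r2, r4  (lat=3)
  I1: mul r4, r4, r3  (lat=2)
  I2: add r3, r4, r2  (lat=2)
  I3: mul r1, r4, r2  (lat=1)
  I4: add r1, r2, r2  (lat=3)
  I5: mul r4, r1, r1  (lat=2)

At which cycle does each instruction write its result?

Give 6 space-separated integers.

Answer: 4 4 6 5 8 10

Derivation:
I0 add r1: issue@1 deps=(None,None) exec_start@1 write@4
I1 mul r4: issue@2 deps=(None,None) exec_start@2 write@4
I2 add r3: issue@3 deps=(1,None) exec_start@4 write@6
I3 mul r1: issue@4 deps=(1,None) exec_start@4 write@5
I4 add r1: issue@5 deps=(None,None) exec_start@5 write@8
I5 mul r4: issue@6 deps=(4,4) exec_start@8 write@10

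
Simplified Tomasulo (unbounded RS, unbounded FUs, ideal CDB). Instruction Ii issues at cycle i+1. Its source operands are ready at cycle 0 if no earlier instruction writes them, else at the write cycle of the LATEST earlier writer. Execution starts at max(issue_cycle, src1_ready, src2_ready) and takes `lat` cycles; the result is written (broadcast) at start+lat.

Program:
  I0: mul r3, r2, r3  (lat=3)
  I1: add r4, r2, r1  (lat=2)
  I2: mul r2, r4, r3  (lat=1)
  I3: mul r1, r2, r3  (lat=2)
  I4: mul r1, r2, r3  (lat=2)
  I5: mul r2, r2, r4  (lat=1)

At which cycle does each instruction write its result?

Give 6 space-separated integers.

I0 mul r3: issue@1 deps=(None,None) exec_start@1 write@4
I1 add r4: issue@2 deps=(None,None) exec_start@2 write@4
I2 mul r2: issue@3 deps=(1,0) exec_start@4 write@5
I3 mul r1: issue@4 deps=(2,0) exec_start@5 write@7
I4 mul r1: issue@5 deps=(2,0) exec_start@5 write@7
I5 mul r2: issue@6 deps=(2,1) exec_start@6 write@7

Answer: 4 4 5 7 7 7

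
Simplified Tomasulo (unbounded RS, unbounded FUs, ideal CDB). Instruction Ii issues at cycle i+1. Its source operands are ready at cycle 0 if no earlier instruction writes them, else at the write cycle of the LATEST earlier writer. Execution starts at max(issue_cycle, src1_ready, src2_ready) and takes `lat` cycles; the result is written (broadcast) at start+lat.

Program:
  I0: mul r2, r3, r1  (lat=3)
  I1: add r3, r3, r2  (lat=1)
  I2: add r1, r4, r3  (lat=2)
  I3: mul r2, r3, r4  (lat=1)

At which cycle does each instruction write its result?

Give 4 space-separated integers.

I0 mul r2: issue@1 deps=(None,None) exec_start@1 write@4
I1 add r3: issue@2 deps=(None,0) exec_start@4 write@5
I2 add r1: issue@3 deps=(None,1) exec_start@5 write@7
I3 mul r2: issue@4 deps=(1,None) exec_start@5 write@6

Answer: 4 5 7 6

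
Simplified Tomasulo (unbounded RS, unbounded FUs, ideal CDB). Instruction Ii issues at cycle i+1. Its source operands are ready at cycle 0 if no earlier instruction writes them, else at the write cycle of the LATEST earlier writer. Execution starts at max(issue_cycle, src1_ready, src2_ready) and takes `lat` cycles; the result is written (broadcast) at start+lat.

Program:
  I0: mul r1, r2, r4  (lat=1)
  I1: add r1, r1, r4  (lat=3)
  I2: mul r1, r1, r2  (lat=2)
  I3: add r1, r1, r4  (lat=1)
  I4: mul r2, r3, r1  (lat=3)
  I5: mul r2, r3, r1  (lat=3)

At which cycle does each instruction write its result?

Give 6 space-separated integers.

I0 mul r1: issue@1 deps=(None,None) exec_start@1 write@2
I1 add r1: issue@2 deps=(0,None) exec_start@2 write@5
I2 mul r1: issue@3 deps=(1,None) exec_start@5 write@7
I3 add r1: issue@4 deps=(2,None) exec_start@7 write@8
I4 mul r2: issue@5 deps=(None,3) exec_start@8 write@11
I5 mul r2: issue@6 deps=(None,3) exec_start@8 write@11

Answer: 2 5 7 8 11 11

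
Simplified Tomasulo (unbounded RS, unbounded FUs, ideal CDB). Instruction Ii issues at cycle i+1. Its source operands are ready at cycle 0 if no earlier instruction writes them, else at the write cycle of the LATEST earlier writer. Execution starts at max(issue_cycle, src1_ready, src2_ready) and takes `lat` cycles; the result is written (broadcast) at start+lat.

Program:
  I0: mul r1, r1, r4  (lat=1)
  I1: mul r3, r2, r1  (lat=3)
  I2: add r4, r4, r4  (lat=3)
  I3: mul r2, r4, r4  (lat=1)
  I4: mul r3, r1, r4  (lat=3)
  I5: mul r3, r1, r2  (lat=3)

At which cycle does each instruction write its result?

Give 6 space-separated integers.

I0 mul r1: issue@1 deps=(None,None) exec_start@1 write@2
I1 mul r3: issue@2 deps=(None,0) exec_start@2 write@5
I2 add r4: issue@3 deps=(None,None) exec_start@3 write@6
I3 mul r2: issue@4 deps=(2,2) exec_start@6 write@7
I4 mul r3: issue@5 deps=(0,2) exec_start@6 write@9
I5 mul r3: issue@6 deps=(0,3) exec_start@7 write@10

Answer: 2 5 6 7 9 10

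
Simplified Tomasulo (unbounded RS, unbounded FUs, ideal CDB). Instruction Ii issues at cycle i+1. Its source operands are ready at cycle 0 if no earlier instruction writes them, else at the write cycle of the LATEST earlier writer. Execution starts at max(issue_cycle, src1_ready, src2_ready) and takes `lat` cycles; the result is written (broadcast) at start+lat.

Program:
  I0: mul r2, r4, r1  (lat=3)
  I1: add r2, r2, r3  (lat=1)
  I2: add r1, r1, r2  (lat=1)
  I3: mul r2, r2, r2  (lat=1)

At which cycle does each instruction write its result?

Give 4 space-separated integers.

I0 mul r2: issue@1 deps=(None,None) exec_start@1 write@4
I1 add r2: issue@2 deps=(0,None) exec_start@4 write@5
I2 add r1: issue@3 deps=(None,1) exec_start@5 write@6
I3 mul r2: issue@4 deps=(1,1) exec_start@5 write@6

Answer: 4 5 6 6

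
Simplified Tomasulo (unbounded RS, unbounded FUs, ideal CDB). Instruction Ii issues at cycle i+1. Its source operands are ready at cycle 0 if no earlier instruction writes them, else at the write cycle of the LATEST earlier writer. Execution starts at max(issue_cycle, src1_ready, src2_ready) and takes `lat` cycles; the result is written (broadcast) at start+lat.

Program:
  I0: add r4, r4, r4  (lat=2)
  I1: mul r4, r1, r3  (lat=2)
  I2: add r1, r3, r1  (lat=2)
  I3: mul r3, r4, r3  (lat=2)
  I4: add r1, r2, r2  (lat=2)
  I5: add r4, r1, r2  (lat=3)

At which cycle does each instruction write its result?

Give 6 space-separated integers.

Answer: 3 4 5 6 7 10

Derivation:
I0 add r4: issue@1 deps=(None,None) exec_start@1 write@3
I1 mul r4: issue@2 deps=(None,None) exec_start@2 write@4
I2 add r1: issue@3 deps=(None,None) exec_start@3 write@5
I3 mul r3: issue@4 deps=(1,None) exec_start@4 write@6
I4 add r1: issue@5 deps=(None,None) exec_start@5 write@7
I5 add r4: issue@6 deps=(4,None) exec_start@7 write@10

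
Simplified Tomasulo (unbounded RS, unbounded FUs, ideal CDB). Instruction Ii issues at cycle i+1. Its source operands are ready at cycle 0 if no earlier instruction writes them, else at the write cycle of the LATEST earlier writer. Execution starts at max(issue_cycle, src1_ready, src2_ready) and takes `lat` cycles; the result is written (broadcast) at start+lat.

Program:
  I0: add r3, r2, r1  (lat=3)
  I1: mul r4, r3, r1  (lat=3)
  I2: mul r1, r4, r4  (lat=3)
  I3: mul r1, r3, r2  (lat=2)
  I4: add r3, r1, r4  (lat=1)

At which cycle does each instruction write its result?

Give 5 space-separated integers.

I0 add r3: issue@1 deps=(None,None) exec_start@1 write@4
I1 mul r4: issue@2 deps=(0,None) exec_start@4 write@7
I2 mul r1: issue@3 deps=(1,1) exec_start@7 write@10
I3 mul r1: issue@4 deps=(0,None) exec_start@4 write@6
I4 add r3: issue@5 deps=(3,1) exec_start@7 write@8

Answer: 4 7 10 6 8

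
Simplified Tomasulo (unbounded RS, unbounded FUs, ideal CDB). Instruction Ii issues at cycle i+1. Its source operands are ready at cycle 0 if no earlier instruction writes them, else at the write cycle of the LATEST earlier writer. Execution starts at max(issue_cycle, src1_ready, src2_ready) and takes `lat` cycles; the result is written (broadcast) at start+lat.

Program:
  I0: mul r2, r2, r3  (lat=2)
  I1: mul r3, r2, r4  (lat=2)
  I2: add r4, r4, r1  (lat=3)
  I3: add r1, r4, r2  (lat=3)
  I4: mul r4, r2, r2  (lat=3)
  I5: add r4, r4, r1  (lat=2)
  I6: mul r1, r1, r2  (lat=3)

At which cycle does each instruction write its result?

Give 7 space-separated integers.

Answer: 3 5 6 9 8 11 12

Derivation:
I0 mul r2: issue@1 deps=(None,None) exec_start@1 write@3
I1 mul r3: issue@2 deps=(0,None) exec_start@3 write@5
I2 add r4: issue@3 deps=(None,None) exec_start@3 write@6
I3 add r1: issue@4 deps=(2,0) exec_start@6 write@9
I4 mul r4: issue@5 deps=(0,0) exec_start@5 write@8
I5 add r4: issue@6 deps=(4,3) exec_start@9 write@11
I6 mul r1: issue@7 deps=(3,0) exec_start@9 write@12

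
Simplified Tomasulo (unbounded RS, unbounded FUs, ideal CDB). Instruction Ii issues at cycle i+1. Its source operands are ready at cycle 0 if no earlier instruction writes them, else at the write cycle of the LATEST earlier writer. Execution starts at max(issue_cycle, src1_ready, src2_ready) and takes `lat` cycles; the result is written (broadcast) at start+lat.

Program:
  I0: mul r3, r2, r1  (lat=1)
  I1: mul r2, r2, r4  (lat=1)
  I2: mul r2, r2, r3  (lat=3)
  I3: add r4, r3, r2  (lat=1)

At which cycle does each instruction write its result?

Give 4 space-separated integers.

Answer: 2 3 6 7

Derivation:
I0 mul r3: issue@1 deps=(None,None) exec_start@1 write@2
I1 mul r2: issue@2 deps=(None,None) exec_start@2 write@3
I2 mul r2: issue@3 deps=(1,0) exec_start@3 write@6
I3 add r4: issue@4 deps=(0,2) exec_start@6 write@7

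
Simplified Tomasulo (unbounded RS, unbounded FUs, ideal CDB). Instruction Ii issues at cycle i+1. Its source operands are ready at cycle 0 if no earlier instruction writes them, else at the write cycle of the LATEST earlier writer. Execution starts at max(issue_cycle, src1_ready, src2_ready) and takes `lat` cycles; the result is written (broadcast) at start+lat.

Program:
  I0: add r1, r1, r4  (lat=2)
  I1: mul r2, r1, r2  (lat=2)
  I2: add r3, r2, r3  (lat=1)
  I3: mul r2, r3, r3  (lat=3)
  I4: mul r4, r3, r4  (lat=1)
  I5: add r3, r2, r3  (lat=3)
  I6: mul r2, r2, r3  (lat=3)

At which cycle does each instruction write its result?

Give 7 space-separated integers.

Answer: 3 5 6 9 7 12 15

Derivation:
I0 add r1: issue@1 deps=(None,None) exec_start@1 write@3
I1 mul r2: issue@2 deps=(0,None) exec_start@3 write@5
I2 add r3: issue@3 deps=(1,None) exec_start@5 write@6
I3 mul r2: issue@4 deps=(2,2) exec_start@6 write@9
I4 mul r4: issue@5 deps=(2,None) exec_start@6 write@7
I5 add r3: issue@6 deps=(3,2) exec_start@9 write@12
I6 mul r2: issue@7 deps=(3,5) exec_start@12 write@15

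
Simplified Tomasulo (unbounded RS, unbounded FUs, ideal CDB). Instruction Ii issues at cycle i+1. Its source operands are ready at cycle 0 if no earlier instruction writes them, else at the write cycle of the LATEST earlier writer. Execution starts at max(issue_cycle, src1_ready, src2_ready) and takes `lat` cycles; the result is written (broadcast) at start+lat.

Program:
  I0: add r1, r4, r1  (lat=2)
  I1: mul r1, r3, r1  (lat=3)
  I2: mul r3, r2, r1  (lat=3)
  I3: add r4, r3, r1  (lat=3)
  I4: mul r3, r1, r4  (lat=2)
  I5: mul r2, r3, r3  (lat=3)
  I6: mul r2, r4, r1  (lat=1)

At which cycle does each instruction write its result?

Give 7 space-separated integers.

I0 add r1: issue@1 deps=(None,None) exec_start@1 write@3
I1 mul r1: issue@2 deps=(None,0) exec_start@3 write@6
I2 mul r3: issue@3 deps=(None,1) exec_start@6 write@9
I3 add r4: issue@4 deps=(2,1) exec_start@9 write@12
I4 mul r3: issue@5 deps=(1,3) exec_start@12 write@14
I5 mul r2: issue@6 deps=(4,4) exec_start@14 write@17
I6 mul r2: issue@7 deps=(3,1) exec_start@12 write@13

Answer: 3 6 9 12 14 17 13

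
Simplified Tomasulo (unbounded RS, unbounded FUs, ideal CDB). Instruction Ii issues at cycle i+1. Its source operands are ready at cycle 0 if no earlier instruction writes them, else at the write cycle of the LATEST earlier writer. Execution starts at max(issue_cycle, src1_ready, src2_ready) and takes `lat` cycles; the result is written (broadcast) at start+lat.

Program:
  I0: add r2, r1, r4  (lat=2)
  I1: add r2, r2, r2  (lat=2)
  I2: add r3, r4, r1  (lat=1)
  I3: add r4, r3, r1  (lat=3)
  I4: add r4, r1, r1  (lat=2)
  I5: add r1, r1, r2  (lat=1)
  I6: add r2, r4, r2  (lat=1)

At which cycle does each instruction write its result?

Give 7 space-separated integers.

Answer: 3 5 4 7 7 7 8

Derivation:
I0 add r2: issue@1 deps=(None,None) exec_start@1 write@3
I1 add r2: issue@2 deps=(0,0) exec_start@3 write@5
I2 add r3: issue@3 deps=(None,None) exec_start@3 write@4
I3 add r4: issue@4 deps=(2,None) exec_start@4 write@7
I4 add r4: issue@5 deps=(None,None) exec_start@5 write@7
I5 add r1: issue@6 deps=(None,1) exec_start@6 write@7
I6 add r2: issue@7 deps=(4,1) exec_start@7 write@8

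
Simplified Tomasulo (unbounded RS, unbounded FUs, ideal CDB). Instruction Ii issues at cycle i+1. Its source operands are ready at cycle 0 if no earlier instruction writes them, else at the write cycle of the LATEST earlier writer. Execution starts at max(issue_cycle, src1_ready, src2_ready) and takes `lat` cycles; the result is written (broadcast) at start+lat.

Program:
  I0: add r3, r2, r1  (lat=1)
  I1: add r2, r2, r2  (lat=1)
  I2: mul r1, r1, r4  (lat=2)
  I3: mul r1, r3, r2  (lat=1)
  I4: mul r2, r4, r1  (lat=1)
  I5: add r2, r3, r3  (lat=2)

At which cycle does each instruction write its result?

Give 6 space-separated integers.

I0 add r3: issue@1 deps=(None,None) exec_start@1 write@2
I1 add r2: issue@2 deps=(None,None) exec_start@2 write@3
I2 mul r1: issue@3 deps=(None,None) exec_start@3 write@5
I3 mul r1: issue@4 deps=(0,1) exec_start@4 write@5
I4 mul r2: issue@5 deps=(None,3) exec_start@5 write@6
I5 add r2: issue@6 deps=(0,0) exec_start@6 write@8

Answer: 2 3 5 5 6 8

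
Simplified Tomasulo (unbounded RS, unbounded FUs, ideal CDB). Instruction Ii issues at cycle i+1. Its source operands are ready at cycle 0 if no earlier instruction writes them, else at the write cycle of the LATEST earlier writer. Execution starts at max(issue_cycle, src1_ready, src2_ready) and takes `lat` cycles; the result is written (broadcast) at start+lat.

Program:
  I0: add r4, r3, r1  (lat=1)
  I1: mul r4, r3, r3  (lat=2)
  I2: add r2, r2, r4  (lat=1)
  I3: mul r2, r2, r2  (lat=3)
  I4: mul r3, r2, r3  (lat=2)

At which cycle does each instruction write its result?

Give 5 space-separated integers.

I0 add r4: issue@1 deps=(None,None) exec_start@1 write@2
I1 mul r4: issue@2 deps=(None,None) exec_start@2 write@4
I2 add r2: issue@3 deps=(None,1) exec_start@4 write@5
I3 mul r2: issue@4 deps=(2,2) exec_start@5 write@8
I4 mul r3: issue@5 deps=(3,None) exec_start@8 write@10

Answer: 2 4 5 8 10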